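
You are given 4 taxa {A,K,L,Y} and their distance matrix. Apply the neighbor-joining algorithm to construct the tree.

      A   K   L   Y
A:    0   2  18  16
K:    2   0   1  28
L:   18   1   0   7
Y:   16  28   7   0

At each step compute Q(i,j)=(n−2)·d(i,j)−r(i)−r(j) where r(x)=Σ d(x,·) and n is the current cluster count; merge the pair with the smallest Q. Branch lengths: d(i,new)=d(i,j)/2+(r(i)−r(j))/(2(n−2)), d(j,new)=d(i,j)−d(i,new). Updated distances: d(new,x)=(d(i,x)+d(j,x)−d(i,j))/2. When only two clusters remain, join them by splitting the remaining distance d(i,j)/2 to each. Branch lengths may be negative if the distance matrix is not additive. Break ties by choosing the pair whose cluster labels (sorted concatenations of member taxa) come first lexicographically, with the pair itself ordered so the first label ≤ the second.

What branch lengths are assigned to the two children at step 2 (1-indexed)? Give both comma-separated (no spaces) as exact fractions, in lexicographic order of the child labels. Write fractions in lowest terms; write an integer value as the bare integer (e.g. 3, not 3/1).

iteration 1: select A,K (d=2, Q=-63); attach at lengths (9/4, -1/4); label the merged cluster AK
  updated: d(AK,L)=17/2, d(AK,Y)=21
iteration 2: select AK,L (d=17/2, Q=-73/2); attach at lengths (45/4, -11/4); label the merged cluster AKL
  updated: d(AKL,Y)=39/4
iteration 3: select AKL,Y (d=39/4); attach at lengths (39/8, 39/8); label the merged cluster AKLY
final tree: (((A:9/4,K:-1/4):45/4,L:-11/4):39/8,Y:39/8)
total length: 81/4

45/4,-11/4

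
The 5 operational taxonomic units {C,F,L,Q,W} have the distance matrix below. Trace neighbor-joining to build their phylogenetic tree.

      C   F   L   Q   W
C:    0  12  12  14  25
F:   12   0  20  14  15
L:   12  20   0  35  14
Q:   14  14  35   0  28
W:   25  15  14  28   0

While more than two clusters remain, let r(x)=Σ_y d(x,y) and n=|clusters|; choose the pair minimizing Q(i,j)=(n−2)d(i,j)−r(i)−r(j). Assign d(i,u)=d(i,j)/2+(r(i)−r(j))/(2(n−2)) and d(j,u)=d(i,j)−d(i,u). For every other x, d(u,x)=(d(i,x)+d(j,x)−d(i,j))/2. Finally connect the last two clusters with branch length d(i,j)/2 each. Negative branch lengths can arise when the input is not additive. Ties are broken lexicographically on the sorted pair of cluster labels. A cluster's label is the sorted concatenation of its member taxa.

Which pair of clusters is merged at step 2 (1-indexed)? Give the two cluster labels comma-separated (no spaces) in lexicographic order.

iteration 1: select L,W (d=14, Q=-121); attach at lengths (41/6, 43/6); label the merged cluster LW
  updated: d(C,LW)=23/2, d(F,LW)=21/2, d(LW,Q)=49/2
iteration 2: select C,Q (d=14, Q=-62); attach at lengths (13/4, 43/4); label the merged cluster CQ
  updated: d(CQ,F)=6, d(CQ,LW)=11
iteration 3: select CQ,F (d=6, Q=-55/2); attach at lengths (13/4, 11/4); label the merged cluster CFQ
  updated: d(CFQ,LW)=31/4
iteration 4: select CFQ,LW (d=31/4); attach at lengths (31/8, 31/8); label the merged cluster CFLQW
final tree: (((C:13/4,Q:43/4):13/4,F:11/4):31/8,(L:41/6,W:43/6):31/8)
total length: 167/4

C,Q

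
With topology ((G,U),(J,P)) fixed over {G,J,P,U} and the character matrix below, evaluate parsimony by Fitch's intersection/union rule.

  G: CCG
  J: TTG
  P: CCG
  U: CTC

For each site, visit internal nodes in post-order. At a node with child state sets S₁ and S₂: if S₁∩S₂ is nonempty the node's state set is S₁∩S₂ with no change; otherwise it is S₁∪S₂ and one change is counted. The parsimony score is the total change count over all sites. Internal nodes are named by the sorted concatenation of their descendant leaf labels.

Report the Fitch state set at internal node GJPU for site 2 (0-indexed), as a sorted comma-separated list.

GU@0: {C} ∩ {C} = {C} (intersection, +0)
JP@0: {T} ∪ {C} = {C,T} (union, +1)
GJPU@0: {C} ∩ {C,T} = {C} (intersection, +0)
GU@1: {C} ∪ {T} = {C,T} (union, +1)
JP@1: {T} ∪ {C} = {C,T} (union, +1)
GJPU@1: {C,T} ∩ {C,T} = {C,T} (intersection, +0)
GU@2: {G} ∪ {C} = {C,G} (union, +1)
JP@2: {G} ∩ {G} = {G} (intersection, +0)
GJPU@2: {C,G} ∩ {G} = {G} (intersection, +0)
per-site changes: [1, 2, 1]; total = 4

G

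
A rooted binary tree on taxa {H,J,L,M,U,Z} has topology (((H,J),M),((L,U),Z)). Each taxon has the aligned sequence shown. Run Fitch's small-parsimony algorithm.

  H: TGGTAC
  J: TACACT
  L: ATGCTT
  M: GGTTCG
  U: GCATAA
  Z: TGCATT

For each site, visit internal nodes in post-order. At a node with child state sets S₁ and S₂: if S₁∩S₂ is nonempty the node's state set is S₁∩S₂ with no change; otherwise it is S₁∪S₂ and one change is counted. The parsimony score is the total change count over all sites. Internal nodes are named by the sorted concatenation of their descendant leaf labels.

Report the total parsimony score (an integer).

19

site 0, node HJ: H={T} ∩ J={T} → {T} (+0)
site 0, node HJM: HJ={T} ∪ M={G} → {G,T} (+1)
site 0, node LU: L={A} ∪ U={G} → {A,G} (+1)
site 0, node LUZ: LU={A,G} ∪ Z={T} → {A,G,T} (+1)
site 0, node HJLMUZ: HJM={G,T} ∩ LUZ={A,G,T} → {G,T} (+0)
site 1, node HJ: H={G} ∪ J={A} → {A,G} (+1)
site 1, node HJM: HJ={A,G} ∩ M={G} → {G} (+0)
site 1, node LU: L={T} ∪ U={C} → {C,T} (+1)
site 1, node LUZ: LU={C,T} ∪ Z={G} → {C,G,T} (+1)
site 1, node HJLMUZ: HJM={G} ∩ LUZ={C,G,T} → {G} (+0)
site 2, node HJ: H={G} ∪ J={C} → {C,G} (+1)
site 2, node HJM: HJ={C,G} ∪ M={T} → {C,G,T} (+1)
site 2, node LU: L={G} ∪ U={A} → {A,G} (+1)
site 2, node LUZ: LU={A,G} ∪ Z={C} → {A,C,G} (+1)
site 2, node HJLMUZ: HJM={C,G,T} ∩ LUZ={A,C,G} → {C,G} (+0)
site 3, node HJ: H={T} ∪ J={A} → {A,T} (+1)
site 3, node HJM: HJ={A,T} ∩ M={T} → {T} (+0)
site 3, node LU: L={C} ∪ U={T} → {C,T} (+1)
site 3, node LUZ: LU={C,T} ∪ Z={A} → {A,C,T} (+1)
site 3, node HJLMUZ: HJM={T} ∩ LUZ={A,C,T} → {T} (+0)
site 4, node HJ: H={A} ∪ J={C} → {A,C} (+1)
site 4, node HJM: HJ={A,C} ∩ M={C} → {C} (+0)
site 4, node LU: L={T} ∪ U={A} → {A,T} (+1)
site 4, node LUZ: LU={A,T} ∩ Z={T} → {T} (+0)
site 4, node HJLMUZ: HJM={C} ∪ LUZ={T} → {C,T} (+1)
site 5, node HJ: H={C} ∪ J={T} → {C,T} (+1)
site 5, node HJM: HJ={C,T} ∪ M={G} → {C,G,T} (+1)
site 5, node LU: L={T} ∪ U={A} → {A,T} (+1)
site 5, node LUZ: LU={A,T} ∩ Z={T} → {T} (+0)
site 5, node HJLMUZ: HJM={C,G,T} ∩ LUZ={T} → {T} (+0)
per-site changes: [3, 3, 4, 3, 3, 3]; total = 19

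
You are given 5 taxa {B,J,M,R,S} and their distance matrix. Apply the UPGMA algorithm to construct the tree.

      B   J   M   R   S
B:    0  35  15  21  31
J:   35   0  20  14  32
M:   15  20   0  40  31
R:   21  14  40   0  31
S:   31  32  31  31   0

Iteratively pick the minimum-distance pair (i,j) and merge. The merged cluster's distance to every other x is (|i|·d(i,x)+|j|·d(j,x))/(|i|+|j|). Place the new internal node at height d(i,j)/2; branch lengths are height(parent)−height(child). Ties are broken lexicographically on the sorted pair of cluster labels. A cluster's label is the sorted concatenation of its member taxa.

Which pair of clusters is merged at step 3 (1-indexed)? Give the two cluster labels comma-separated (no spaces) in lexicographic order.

BM,JR

iteration 1: select J,R (d=14); attach at lengths (7, 7); label the merged cluster JR
  updated: d(B,JR)=28, d(JR,M)=30, d(JR,S)=63/2
iteration 2: select B,M (d=15); attach at lengths (15/2, 15/2); label the merged cluster BM
  updated: d(BM,JR)=29, d(BM,S)=31
iteration 3: select BM,JR (d=29); attach at lengths (7, 15/2); label the merged cluster BJMR
  updated: d(BJMR,S)=125/4
iteration 4: select BJMR,S (d=125/4); attach at lengths (9/8, 125/8); label the merged cluster BJMRS
final tree: (((B:15/2,M:15/2):7,(J:7,R:7):15/2):9/8,S:125/8)
total length: 241/4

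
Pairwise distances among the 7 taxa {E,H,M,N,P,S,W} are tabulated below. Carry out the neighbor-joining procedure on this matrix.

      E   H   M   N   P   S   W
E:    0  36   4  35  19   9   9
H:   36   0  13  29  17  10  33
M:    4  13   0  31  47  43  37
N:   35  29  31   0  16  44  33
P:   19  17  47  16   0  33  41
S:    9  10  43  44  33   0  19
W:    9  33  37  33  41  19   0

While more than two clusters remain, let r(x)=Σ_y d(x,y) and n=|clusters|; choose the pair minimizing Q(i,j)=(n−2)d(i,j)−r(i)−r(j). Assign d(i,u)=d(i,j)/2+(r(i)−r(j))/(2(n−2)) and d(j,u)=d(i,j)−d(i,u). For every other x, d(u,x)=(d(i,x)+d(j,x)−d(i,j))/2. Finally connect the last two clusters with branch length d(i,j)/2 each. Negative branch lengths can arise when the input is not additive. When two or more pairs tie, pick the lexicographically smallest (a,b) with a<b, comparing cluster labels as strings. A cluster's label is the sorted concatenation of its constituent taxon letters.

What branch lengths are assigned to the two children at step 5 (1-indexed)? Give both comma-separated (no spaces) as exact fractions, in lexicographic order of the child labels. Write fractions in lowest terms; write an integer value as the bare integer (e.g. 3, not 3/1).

55/16,91/16

step 1: merge (N,P) at d=16, Q=-281; branch lengths N→19/2, P→13/2; new cluster NP
  updated: d(E,NP)=19, d(H,NP)=15, d(M,NP)=31, d(NP,S)=61/2, d(NP,W)=29
step 2: merge (E,M) at d=4, Q=-189; branch lengths E→-35/8, M→67/8; new cluster EM
  updated: d(EM,H)=45/2, d(EM,NP)=23, d(EM,S)=24, d(EM,W)=21
step 3: merge (H,S) at d=10, Q=-134; branch lengths H→9/2, S→11/2; new cluster HS
  updated: d(EM,HS)=73/4, d(HS,NP)=71/4, d(HS,W)=21
step 4: merge (EM,W) at d=21, Q=-365/4; branch lengths EM→133/16, W→203/16; new cluster EMW
  updated: d(EMW,HS)=73/8, d(EMW,NP)=31/2
step 5: merge (EMW,HS) at d=73/8, Q=-339/8; branch lengths EMW→55/16, HS→91/16; new cluster EHMSW
  updated: d(EHMSW,NP)=193/16
step 6: merge (EHMSW,NP) at d=193/16; branch lengths EHMSW→193/32, NP→193/32; new cluster EHMNPSW
final tree: ((((E:-35/8,M:67/8):133/16,W:203/16):55/16,(H:9/2,S:11/2):91/16):193/32,(N:19/2,P:13/2):193/32)
total length: 1155/16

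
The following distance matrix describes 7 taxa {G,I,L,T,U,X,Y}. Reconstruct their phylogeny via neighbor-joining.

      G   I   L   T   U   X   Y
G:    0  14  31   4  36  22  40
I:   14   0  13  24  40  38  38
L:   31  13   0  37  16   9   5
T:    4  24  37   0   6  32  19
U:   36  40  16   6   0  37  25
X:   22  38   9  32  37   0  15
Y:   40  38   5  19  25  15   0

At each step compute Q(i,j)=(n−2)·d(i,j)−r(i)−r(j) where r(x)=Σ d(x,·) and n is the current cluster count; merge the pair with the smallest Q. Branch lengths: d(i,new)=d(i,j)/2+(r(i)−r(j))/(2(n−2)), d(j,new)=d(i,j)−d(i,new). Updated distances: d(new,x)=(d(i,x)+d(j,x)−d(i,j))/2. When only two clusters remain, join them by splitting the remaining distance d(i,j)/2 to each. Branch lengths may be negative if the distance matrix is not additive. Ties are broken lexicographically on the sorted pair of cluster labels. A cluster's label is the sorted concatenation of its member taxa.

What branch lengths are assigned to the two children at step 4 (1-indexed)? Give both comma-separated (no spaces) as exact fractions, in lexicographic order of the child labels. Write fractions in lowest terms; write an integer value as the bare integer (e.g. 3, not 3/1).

173/16,135/16

1. join T+U (d=6, Q=-252) ⇒ TU; edges |T|=-4/5, |U|=34/5
  updated: d(G,TU)=17, d(I,TU)=29, d(L,TU)=47/2, d(TU,X)=63/2, d(TU,Y)=19
2. join G+I (d=14, Q=-200) ⇒ GI; edges |G|=6, |I|=8
  updated: d(GI,L)=15, d(GI,TU)=16, d(GI,X)=23, d(GI,Y)=32
3. join GI+TU (d=16, Q=-128) ⇒ GITU; edges |GI|=22/3, |TU|=26/3
  updated: d(GITU,L)=45/4, d(GITU,X)=77/4, d(GITU,Y)=35/2
4. join GITU+X (d=77/4, Q=-211/4) ⇒ GITUX; edges |GITU|=173/16, |X|=135/16
  updated: d(GITUX,L)=1/2, d(GITUX,Y)=53/8
5. join GITUX+L (d=1/2, Q=-97/8) ⇒ GILTUX; edges |GITUX|=17/16, |L|=-9/16
  updated: d(GILTUX,Y)=89/16
6. join GILTUX+Y (d=89/16) ⇒ GILTUXY; edges |GILTUX|=89/32, |Y|=89/32
final tree: (((((G:6,I:8):22/3,(T:-4/5,U:34/5):26/3):173/16,X:135/16):17/16,L:-9/16):89/32,Y:89/32)
total length: 981/16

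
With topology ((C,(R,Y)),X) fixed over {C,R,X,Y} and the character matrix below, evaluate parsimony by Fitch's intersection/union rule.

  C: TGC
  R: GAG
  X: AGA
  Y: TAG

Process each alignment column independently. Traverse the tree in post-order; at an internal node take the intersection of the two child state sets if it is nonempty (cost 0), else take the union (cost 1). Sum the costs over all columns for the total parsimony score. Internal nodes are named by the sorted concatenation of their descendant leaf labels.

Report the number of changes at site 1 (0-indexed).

1

[col 0] RY: children R:{G}, Y:{T} ∪→ {G,T}; cost 1
[col 0] CRY: children C:{T}, RY:{G,T} ∩→ {T}; cost 0
[col 0] CRXY: children CRY:{T}, X:{A} ∪→ {A,T}; cost 1
[col 1] RY: children R:{A}, Y:{A} ∩→ {A}; cost 0
[col 1] CRY: children C:{G}, RY:{A} ∪→ {A,G}; cost 1
[col 1] CRXY: children CRY:{A,G}, X:{G} ∩→ {G}; cost 0
[col 2] RY: children R:{G}, Y:{G} ∩→ {G}; cost 0
[col 2] CRY: children C:{C}, RY:{G} ∪→ {C,G}; cost 1
[col 2] CRXY: children CRY:{C,G}, X:{A} ∪→ {A,C,G}; cost 1
per-site changes: [2, 1, 2]; total = 5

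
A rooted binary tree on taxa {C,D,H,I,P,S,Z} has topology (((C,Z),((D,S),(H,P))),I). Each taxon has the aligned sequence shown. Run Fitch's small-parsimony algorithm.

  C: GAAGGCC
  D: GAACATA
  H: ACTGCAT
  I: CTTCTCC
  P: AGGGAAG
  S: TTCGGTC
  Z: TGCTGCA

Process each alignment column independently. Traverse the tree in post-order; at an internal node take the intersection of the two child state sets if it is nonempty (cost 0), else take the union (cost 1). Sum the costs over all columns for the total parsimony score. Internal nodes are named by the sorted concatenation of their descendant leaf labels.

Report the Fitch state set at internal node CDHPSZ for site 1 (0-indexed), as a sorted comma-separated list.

[col 0] CZ: children C:{G}, Z:{T} ∪→ {G,T}; cost 1
[col 0] DS: children D:{G}, S:{T} ∪→ {G,T}; cost 1
[col 0] HP: children H:{A}, P:{A} ∩→ {A}; cost 0
[col 0] DHPS: children DS:{G,T}, HP:{A} ∪→ {A,G,T}; cost 1
[col 0] CDHPSZ: children CZ:{G,T}, DHPS:{A,G,T} ∩→ {G,T}; cost 0
[col 0] CDHIPSZ: children CDHPSZ:{G,T}, I:{C} ∪→ {C,G,T}; cost 1
[col 1] CZ: children C:{A}, Z:{G} ∪→ {A,G}; cost 1
[col 1] DS: children D:{A}, S:{T} ∪→ {A,T}; cost 1
[col 1] HP: children H:{C}, P:{G} ∪→ {C,G}; cost 1
[col 1] DHPS: children DS:{A,T}, HP:{C,G} ∪→ {A,C,G,T}; cost 1
[col 1] CDHPSZ: children CZ:{A,G}, DHPS:{A,C,G,T} ∩→ {A,G}; cost 0
[col 1] CDHIPSZ: children CDHPSZ:{A,G}, I:{T} ∪→ {A,G,T}; cost 1
[col 2] CZ: children C:{A}, Z:{C} ∪→ {A,C}; cost 1
[col 2] DS: children D:{A}, S:{C} ∪→ {A,C}; cost 1
[col 2] HP: children H:{T}, P:{G} ∪→ {G,T}; cost 1
[col 2] DHPS: children DS:{A,C}, HP:{G,T} ∪→ {A,C,G,T}; cost 1
[col 2] CDHPSZ: children CZ:{A,C}, DHPS:{A,C,G,T} ∩→ {A,C}; cost 0
[col 2] CDHIPSZ: children CDHPSZ:{A,C}, I:{T} ∪→ {A,C,T}; cost 1
[col 3] CZ: children C:{G}, Z:{T} ∪→ {G,T}; cost 1
[col 3] DS: children D:{C}, S:{G} ∪→ {C,G}; cost 1
[col 3] HP: children H:{G}, P:{G} ∩→ {G}; cost 0
[col 3] DHPS: children DS:{C,G}, HP:{G} ∩→ {G}; cost 0
[col 3] CDHPSZ: children CZ:{G,T}, DHPS:{G} ∩→ {G}; cost 0
[col 3] CDHIPSZ: children CDHPSZ:{G}, I:{C} ∪→ {C,G}; cost 1
[col 4] CZ: children C:{G}, Z:{G} ∩→ {G}; cost 0
[col 4] DS: children D:{A}, S:{G} ∪→ {A,G}; cost 1
[col 4] HP: children H:{C}, P:{A} ∪→ {A,C}; cost 1
[col 4] DHPS: children DS:{A,G}, HP:{A,C} ∩→ {A}; cost 0
[col 4] CDHPSZ: children CZ:{G}, DHPS:{A} ∪→ {A,G}; cost 1
[col 4] CDHIPSZ: children CDHPSZ:{A,G}, I:{T} ∪→ {A,G,T}; cost 1
[col 5] CZ: children C:{C}, Z:{C} ∩→ {C}; cost 0
[col 5] DS: children D:{T}, S:{T} ∩→ {T}; cost 0
[col 5] HP: children H:{A}, P:{A} ∩→ {A}; cost 0
[col 5] DHPS: children DS:{T}, HP:{A} ∪→ {A,T}; cost 1
[col 5] CDHPSZ: children CZ:{C}, DHPS:{A,T} ∪→ {A,C,T}; cost 1
[col 5] CDHIPSZ: children CDHPSZ:{A,C,T}, I:{C} ∩→ {C}; cost 0
[col 6] CZ: children C:{C}, Z:{A} ∪→ {A,C}; cost 1
[col 6] DS: children D:{A}, S:{C} ∪→ {A,C}; cost 1
[col 6] HP: children H:{T}, P:{G} ∪→ {G,T}; cost 1
[col 6] DHPS: children DS:{A,C}, HP:{G,T} ∪→ {A,C,G,T}; cost 1
[col 6] CDHPSZ: children CZ:{A,C}, DHPS:{A,C,G,T} ∩→ {A,C}; cost 0
[col 6] CDHIPSZ: children CDHPSZ:{A,C}, I:{C} ∩→ {C}; cost 0
per-site changes: [4, 5, 5, 3, 4, 2, 4]; total = 27

A,G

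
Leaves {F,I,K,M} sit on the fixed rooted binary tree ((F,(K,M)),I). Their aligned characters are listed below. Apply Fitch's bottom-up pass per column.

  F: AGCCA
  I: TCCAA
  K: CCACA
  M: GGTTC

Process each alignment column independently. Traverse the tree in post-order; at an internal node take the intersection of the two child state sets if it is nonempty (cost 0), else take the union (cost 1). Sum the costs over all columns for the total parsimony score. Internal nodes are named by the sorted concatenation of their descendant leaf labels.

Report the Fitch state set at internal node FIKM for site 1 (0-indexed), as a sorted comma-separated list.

site 0, node KM: K={C} ∪ M={G} → {C,G} (+1)
site 0, node FKM: F={A} ∪ KM={C,G} → {A,C,G} (+1)
site 0, node FIKM: FKM={A,C,G} ∪ I={T} → {A,C,G,T} (+1)
site 1, node KM: K={C} ∪ M={G} → {C,G} (+1)
site 1, node FKM: F={G} ∩ KM={C,G} → {G} (+0)
site 1, node FIKM: FKM={G} ∪ I={C} → {C,G} (+1)
site 2, node KM: K={A} ∪ M={T} → {A,T} (+1)
site 2, node FKM: F={C} ∪ KM={A,T} → {A,C,T} (+1)
site 2, node FIKM: FKM={A,C,T} ∩ I={C} → {C} (+0)
site 3, node KM: K={C} ∪ M={T} → {C,T} (+1)
site 3, node FKM: F={C} ∩ KM={C,T} → {C} (+0)
site 3, node FIKM: FKM={C} ∪ I={A} → {A,C} (+1)
site 4, node KM: K={A} ∪ M={C} → {A,C} (+1)
site 4, node FKM: F={A} ∩ KM={A,C} → {A} (+0)
site 4, node FIKM: FKM={A} ∩ I={A} → {A} (+0)
per-site changes: [3, 2, 2, 2, 1]; total = 10

C,G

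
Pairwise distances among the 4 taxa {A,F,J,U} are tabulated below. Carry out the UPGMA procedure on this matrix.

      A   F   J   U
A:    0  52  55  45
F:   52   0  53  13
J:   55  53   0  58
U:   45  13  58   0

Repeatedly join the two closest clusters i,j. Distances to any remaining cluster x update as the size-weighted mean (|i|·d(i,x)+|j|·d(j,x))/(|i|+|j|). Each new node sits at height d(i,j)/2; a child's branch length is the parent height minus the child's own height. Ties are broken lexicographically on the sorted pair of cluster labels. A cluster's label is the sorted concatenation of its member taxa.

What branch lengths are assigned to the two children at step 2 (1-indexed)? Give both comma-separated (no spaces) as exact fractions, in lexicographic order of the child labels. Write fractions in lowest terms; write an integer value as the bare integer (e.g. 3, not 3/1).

97/4,71/4

step 1: merge (F,U) at d=13; branch lengths F→13/2, U→13/2; new cluster FU
  updated: d(A,FU)=97/2, d(FU,J)=111/2
step 2: merge (A,FU) at d=97/2; branch lengths A→97/4, FU→71/4; new cluster AFU
  updated: d(AFU,J)=166/3
step 3: merge (AFU,J) at d=166/3; branch lengths AFU→41/12, J→83/3; new cluster AFJU
final tree: ((A:97/4,(F:13/2,U:13/2):71/4):41/12,J:83/3)
total length: 1033/12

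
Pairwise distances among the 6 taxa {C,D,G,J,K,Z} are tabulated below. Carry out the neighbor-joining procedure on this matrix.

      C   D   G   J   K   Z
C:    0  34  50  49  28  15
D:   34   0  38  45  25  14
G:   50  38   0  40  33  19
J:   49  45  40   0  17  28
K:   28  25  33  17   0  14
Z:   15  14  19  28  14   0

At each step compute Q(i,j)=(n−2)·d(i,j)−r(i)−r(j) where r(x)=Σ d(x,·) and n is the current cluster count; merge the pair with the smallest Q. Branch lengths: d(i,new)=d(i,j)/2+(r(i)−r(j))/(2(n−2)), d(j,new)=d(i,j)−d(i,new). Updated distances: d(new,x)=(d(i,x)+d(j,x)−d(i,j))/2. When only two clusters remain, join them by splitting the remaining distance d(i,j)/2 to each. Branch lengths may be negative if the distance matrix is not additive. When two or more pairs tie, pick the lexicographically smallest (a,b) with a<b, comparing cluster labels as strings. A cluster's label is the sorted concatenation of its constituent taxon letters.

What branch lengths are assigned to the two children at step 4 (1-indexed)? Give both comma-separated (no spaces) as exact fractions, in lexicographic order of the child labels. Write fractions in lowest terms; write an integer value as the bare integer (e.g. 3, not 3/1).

1. join J+K (d=17, Q=-228) ⇒ JK; edges |J|=65/4, |K|=3/4
  updated: d(C,JK)=30, d(D,JK)=53/2, d(G,JK)=28, d(JK,Z)=25/2
2. join G+JK (d=28, Q=-148) ⇒ GJK; edges |G|=61/3, |JK|=23/3
  updated: d(C,GJK)=26, d(D,GJK)=73/4, d(GJK,Z)=7/4
3. join C+Z (d=15, Q=-303/4) ⇒ CZ; edges |C|=297/16, |Z|=-57/16
  updated: d(CZ,D)=33/2, d(CZ,GJK)=51/8
4. join CZ+D (d=33/2, Q=-329/8) ⇒ CDZ; edges |CZ|=37/16, |D|=227/16
  updated: d(CDZ,GJK)=65/16
5. join CDZ+GJK (d=65/16) ⇒ CDGJKZ; edges |CDZ|=65/32, |GJK|=65/32
final tree: (((C:297/16,Z:-57/16):37/16,D:227/16):65/32,(G:61/3,(J:65/4,K:3/4):23/3):65/32)
total length: 1289/16

37/16,227/16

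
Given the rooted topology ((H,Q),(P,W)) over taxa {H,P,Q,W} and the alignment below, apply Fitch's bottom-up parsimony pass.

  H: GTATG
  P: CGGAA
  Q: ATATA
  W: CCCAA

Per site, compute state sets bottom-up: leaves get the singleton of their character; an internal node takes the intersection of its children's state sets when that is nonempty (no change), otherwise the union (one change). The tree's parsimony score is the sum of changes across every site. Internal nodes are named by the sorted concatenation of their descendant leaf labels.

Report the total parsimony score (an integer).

8

[col 0] HQ: children H:{G}, Q:{A} ∪→ {A,G}; cost 1
[col 0] PW: children P:{C}, W:{C} ∩→ {C}; cost 0
[col 0] HPQW: children HQ:{A,G}, PW:{C} ∪→ {A,C,G}; cost 1
[col 1] HQ: children H:{T}, Q:{T} ∩→ {T}; cost 0
[col 1] PW: children P:{G}, W:{C} ∪→ {C,G}; cost 1
[col 1] HPQW: children HQ:{T}, PW:{C,G} ∪→ {C,G,T}; cost 1
[col 2] HQ: children H:{A}, Q:{A} ∩→ {A}; cost 0
[col 2] PW: children P:{G}, W:{C} ∪→ {C,G}; cost 1
[col 2] HPQW: children HQ:{A}, PW:{C,G} ∪→ {A,C,G}; cost 1
[col 3] HQ: children H:{T}, Q:{T} ∩→ {T}; cost 0
[col 3] PW: children P:{A}, W:{A} ∩→ {A}; cost 0
[col 3] HPQW: children HQ:{T}, PW:{A} ∪→ {A,T}; cost 1
[col 4] HQ: children H:{G}, Q:{A} ∪→ {A,G}; cost 1
[col 4] PW: children P:{A}, W:{A} ∩→ {A}; cost 0
[col 4] HPQW: children HQ:{A,G}, PW:{A} ∩→ {A}; cost 0
per-site changes: [2, 2, 2, 1, 1]; total = 8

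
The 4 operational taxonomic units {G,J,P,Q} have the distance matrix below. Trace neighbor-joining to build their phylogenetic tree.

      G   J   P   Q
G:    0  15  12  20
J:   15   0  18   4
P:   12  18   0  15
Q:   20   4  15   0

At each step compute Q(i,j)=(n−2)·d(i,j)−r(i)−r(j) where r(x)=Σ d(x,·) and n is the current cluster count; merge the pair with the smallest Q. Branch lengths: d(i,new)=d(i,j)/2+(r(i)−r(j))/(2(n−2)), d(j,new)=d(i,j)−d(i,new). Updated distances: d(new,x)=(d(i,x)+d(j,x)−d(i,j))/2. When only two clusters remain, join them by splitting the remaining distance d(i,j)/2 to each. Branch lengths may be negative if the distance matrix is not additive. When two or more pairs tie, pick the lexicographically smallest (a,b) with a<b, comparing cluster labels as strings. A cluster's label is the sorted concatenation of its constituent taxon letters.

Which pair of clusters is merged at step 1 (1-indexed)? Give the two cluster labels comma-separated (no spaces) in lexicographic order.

G,P

step 1: merge (G,P) at d=12, Q=-68; branch lengths G→13/2, P→11/2; new cluster GP
  updated: d(GP,J)=21/2, d(GP,Q)=23/2
step 2: merge (GP,J) at d=21/2, Q=-26; branch lengths GP→9, J→3/2; new cluster GJP
  updated: d(GJP,Q)=5/2
step 3: merge (GJP,Q) at d=5/2; branch lengths GJP→5/4, Q→5/4; new cluster GJPQ
final tree: (((G:13/2,P:11/2):9,J:3/2):5/4,Q:5/4)
total length: 25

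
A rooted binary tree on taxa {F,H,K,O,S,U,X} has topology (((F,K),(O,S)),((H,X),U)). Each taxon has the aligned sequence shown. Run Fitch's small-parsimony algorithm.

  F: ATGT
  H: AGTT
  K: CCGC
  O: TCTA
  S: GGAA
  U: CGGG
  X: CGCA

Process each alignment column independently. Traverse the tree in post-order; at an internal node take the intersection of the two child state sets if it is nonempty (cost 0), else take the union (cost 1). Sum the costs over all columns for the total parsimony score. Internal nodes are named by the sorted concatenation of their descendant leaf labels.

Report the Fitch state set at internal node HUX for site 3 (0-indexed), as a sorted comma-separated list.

[col 0] FK: children F:{A}, K:{C} ∪→ {A,C}; cost 1
[col 0] OS: children O:{T}, S:{G} ∪→ {G,T}; cost 1
[col 0] FKOS: children FK:{A,C}, OS:{G,T} ∪→ {A,C,G,T}; cost 1
[col 0] HX: children H:{A}, X:{C} ∪→ {A,C}; cost 1
[col 0] HUX: children HX:{A,C}, U:{C} ∩→ {C}; cost 0
[col 0] FHKOSUX: children FKOS:{A,C,G,T}, HUX:{C} ∩→ {C}; cost 0
[col 1] FK: children F:{T}, K:{C} ∪→ {C,T}; cost 1
[col 1] OS: children O:{C}, S:{G} ∪→ {C,G}; cost 1
[col 1] FKOS: children FK:{C,T}, OS:{C,G} ∩→ {C}; cost 0
[col 1] HX: children H:{G}, X:{G} ∩→ {G}; cost 0
[col 1] HUX: children HX:{G}, U:{G} ∩→ {G}; cost 0
[col 1] FHKOSUX: children FKOS:{C}, HUX:{G} ∪→ {C,G}; cost 1
[col 2] FK: children F:{G}, K:{G} ∩→ {G}; cost 0
[col 2] OS: children O:{T}, S:{A} ∪→ {A,T}; cost 1
[col 2] FKOS: children FK:{G}, OS:{A,T} ∪→ {A,G,T}; cost 1
[col 2] HX: children H:{T}, X:{C} ∪→ {C,T}; cost 1
[col 2] HUX: children HX:{C,T}, U:{G} ∪→ {C,G,T}; cost 1
[col 2] FHKOSUX: children FKOS:{A,G,T}, HUX:{C,G,T} ∩→ {G,T}; cost 0
[col 3] FK: children F:{T}, K:{C} ∪→ {C,T}; cost 1
[col 3] OS: children O:{A}, S:{A} ∩→ {A}; cost 0
[col 3] FKOS: children FK:{C,T}, OS:{A} ∪→ {A,C,T}; cost 1
[col 3] HX: children H:{T}, X:{A} ∪→ {A,T}; cost 1
[col 3] HUX: children HX:{A,T}, U:{G} ∪→ {A,G,T}; cost 1
[col 3] FHKOSUX: children FKOS:{A,C,T}, HUX:{A,G,T} ∩→ {A,T}; cost 0
per-site changes: [4, 3, 4, 4]; total = 15

A,G,T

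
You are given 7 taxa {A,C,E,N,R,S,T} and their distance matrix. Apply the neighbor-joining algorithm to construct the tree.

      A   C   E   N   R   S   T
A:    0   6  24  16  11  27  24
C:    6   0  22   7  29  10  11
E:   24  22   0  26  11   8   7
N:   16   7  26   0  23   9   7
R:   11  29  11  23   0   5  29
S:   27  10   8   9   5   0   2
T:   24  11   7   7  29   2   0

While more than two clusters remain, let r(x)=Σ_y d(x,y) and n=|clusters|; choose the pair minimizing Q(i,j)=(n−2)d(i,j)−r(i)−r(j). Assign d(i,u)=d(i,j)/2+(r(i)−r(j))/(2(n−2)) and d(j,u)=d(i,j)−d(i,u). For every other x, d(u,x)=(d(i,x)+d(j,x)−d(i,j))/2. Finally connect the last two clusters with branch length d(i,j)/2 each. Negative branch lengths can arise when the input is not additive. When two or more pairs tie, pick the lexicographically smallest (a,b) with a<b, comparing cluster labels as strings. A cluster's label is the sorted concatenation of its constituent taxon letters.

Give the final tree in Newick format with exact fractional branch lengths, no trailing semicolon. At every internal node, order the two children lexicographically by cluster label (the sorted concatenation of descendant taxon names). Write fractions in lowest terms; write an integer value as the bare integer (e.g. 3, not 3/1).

((((((A:53/10,C:7/10):9/2,N:4):4,T:5/2):77/16,S:-49/16):65/16,E:31/8):57/16,R:57/16)

1. join A+C (d=6, Q=-163) ⇒ AC; edges |A|=53/10, |C|=7/10
  updated: d(AC,E)=20, d(AC,N)=17/2, d(AC,R)=17, d(AC,S)=31/2, d(AC,T)=29/2
2. join AC+N (d=17/2, Q=-115) ⇒ ACN; edges |AC|=9/2, |N|=4
  updated: d(ACN,E)=75/4, d(ACN,R)=63/4, d(ACN,S)=8, d(ACN,T)=13/2
3. join ACN+T (d=13/2, Q=-74) ⇒ ACNT; edges |ACN|=4, |T|=5/2
  updated: d(ACNT,E)=77/8, d(ACNT,R)=153/8, d(ACNT,S)=7/4
4. join ACNT+S (d=7/4, Q=-167/4) ⇒ ACNST; edges |ACNT|=77/16, |S|=-49/16
  updated: d(ACNST,E)=127/16, d(ACNST,R)=179/16
5. join ACNST+E (d=127/16, Q=-241/8) ⇒ ACENST; edges |ACNST|=65/16, |E|=31/8
  updated: d(ACENST,R)=57/8
6. join ACENST+R (d=57/8) ⇒ ACENRST; edges |ACENST|=57/16, |R|=57/16
final tree: ((((((A:53/10,C:7/10):9/2,N:4):4,T:5/2):77/16,S:-49/16):65/16,E:31/8):57/16,R:57/16)
total length: 605/16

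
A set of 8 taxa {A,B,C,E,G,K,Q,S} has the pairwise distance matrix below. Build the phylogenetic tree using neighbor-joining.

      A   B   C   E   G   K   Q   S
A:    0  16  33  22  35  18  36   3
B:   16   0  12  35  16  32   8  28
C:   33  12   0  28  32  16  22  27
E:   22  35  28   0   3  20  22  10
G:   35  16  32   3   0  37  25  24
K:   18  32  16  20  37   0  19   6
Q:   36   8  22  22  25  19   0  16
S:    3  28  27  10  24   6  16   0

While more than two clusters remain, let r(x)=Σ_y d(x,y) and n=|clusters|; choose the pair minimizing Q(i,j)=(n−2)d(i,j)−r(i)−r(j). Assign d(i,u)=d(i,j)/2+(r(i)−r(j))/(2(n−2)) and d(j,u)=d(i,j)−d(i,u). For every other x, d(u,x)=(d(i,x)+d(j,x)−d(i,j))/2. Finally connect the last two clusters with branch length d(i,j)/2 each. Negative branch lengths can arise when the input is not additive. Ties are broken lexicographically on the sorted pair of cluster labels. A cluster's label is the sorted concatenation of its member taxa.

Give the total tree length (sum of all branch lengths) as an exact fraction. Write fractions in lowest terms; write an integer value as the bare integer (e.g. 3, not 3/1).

479/8

step 1: merge (E,G) at d=3, Q=-294; branch lengths E→-7/6, G→25/6; new cluster EG
  updated: d(A,EG)=27, d(B,EG)=24, d(C,EG)=57/2, d(EG,K)=27, d(EG,Q)=22, d(EG,S)=31/2
step 2: merge (A,S) at d=3, Q=-427/2; branch lengths A→21/4, S→-9/4; new cluster AS
  updated: d(AS,B)=41/2, d(AS,C)=57/2, d(AS,EG)=79/4, d(AS,K)=21/2, d(AS,Q)=49/2
step 3: merge (AS,K) at d=21/2, Q=-665/4; branch lengths AS→165/32, K→171/32; new cluster AKS
  updated: d(AKS,B)=21, d(AKS,C)=17, d(AKS,EG)=145/8, d(AKS,Q)=33/2
step 4: merge (AKS,EG) at d=145/8, Q=-887/8; branch lengths AKS→275/48, EG→595/48; new cluster AEGKS
  updated: d(AEGKS,B)=215/16, d(AEGKS,C)=219/16, d(AEGKS,Q)=163/16
step 5: merge (AEGKS,C) at d=219/16, Q=-461/8; branch lengths AEGKS→17/4, C→151/16; new cluster ACEGKS
  updated: d(ACEGKS,B)=47/8, d(ACEGKS,Q)=37/4
step 6: merge (ACEGKS,B) at d=47/8, Q=-185/8; branch lengths ACEGKS→57/16, B→37/16; new cluster ABCEGKS
  updated: d(ABCEGKS,Q)=91/16
step 7: merge (ABCEGKS,Q) at d=91/16; branch lengths ABCEGKS→91/32, Q→91/32; new cluster ABCEGKQS
final tree: ((((((A:21/4,S:-9/4):165/32,K:171/32):275/48,(E:-7/6,G:25/6):595/48):17/4,C:151/16):57/16,B:37/16):91/32,Q:91/32)
total length: 479/8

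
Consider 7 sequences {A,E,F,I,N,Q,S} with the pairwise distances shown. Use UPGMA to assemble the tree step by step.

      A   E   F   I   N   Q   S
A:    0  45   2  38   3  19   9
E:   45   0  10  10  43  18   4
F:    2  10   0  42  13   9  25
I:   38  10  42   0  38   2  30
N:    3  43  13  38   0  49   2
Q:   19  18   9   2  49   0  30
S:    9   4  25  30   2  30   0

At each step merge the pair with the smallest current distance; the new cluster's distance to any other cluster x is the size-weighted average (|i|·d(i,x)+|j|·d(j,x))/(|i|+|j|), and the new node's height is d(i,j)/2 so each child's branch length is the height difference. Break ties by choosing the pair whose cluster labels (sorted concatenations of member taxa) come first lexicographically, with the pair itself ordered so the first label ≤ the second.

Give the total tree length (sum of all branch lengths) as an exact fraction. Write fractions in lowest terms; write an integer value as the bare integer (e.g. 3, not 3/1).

1. join A+F (d=2) ⇒ AF; edges |A|=1, |F|=1
  updated: d(AF,E)=55/2, d(AF,I)=40, d(AF,N)=8, d(AF,Q)=14, d(AF,S)=17
2. join I+Q (d=2) ⇒ IQ; edges |I|=1, |Q|=1
  updated: d(AF,IQ)=27, d(E,IQ)=14, d(IQ,N)=87/2, d(IQ,S)=30
3. join N+S (d=2) ⇒ NS; edges |N|=1, |S|=1
  updated: d(AF,NS)=25/2, d(E,NS)=47/2, d(IQ,NS)=147/4
4. join AF+NS (d=25/2) ⇒ AFNS; edges |AF|=21/4, |NS|=21/4
  updated: d(AFNS,E)=51/2, d(AFNS,IQ)=255/8
5. join E+IQ (d=14) ⇒ EIQ; edges |E|=7, |IQ|=6
  updated: d(AFNS,EIQ)=119/4
6. join AFNS+EIQ (d=119/4) ⇒ AEFINQS; edges |AFNS|=69/8, |EIQ|=63/8
final tree: (((A:1,F:1):21/4,(N:1,S:1):21/4):69/8,(E:7,(I:1,Q:1):6):63/8)
total length: 46

46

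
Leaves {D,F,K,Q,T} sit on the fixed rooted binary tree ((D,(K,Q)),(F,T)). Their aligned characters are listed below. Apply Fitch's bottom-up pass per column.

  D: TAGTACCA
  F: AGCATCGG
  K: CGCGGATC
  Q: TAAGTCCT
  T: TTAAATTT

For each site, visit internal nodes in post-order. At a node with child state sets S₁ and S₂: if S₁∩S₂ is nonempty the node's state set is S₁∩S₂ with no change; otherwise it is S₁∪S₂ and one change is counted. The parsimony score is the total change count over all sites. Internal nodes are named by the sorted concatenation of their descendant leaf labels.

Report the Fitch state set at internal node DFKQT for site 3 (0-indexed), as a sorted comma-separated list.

[col 0] KQ: children K:{C}, Q:{T} ∪→ {C,T}; cost 1
[col 0] DKQ: children D:{T}, KQ:{C,T} ∩→ {T}; cost 0
[col 0] FT: children F:{A}, T:{T} ∪→ {A,T}; cost 1
[col 0] DFKQT: children DKQ:{T}, FT:{A,T} ∩→ {T}; cost 0
[col 1] KQ: children K:{G}, Q:{A} ∪→ {A,G}; cost 1
[col 1] DKQ: children D:{A}, KQ:{A,G} ∩→ {A}; cost 0
[col 1] FT: children F:{G}, T:{T} ∪→ {G,T}; cost 1
[col 1] DFKQT: children DKQ:{A}, FT:{G,T} ∪→ {A,G,T}; cost 1
[col 2] KQ: children K:{C}, Q:{A} ∪→ {A,C}; cost 1
[col 2] DKQ: children D:{G}, KQ:{A,C} ∪→ {A,C,G}; cost 1
[col 2] FT: children F:{C}, T:{A} ∪→ {A,C}; cost 1
[col 2] DFKQT: children DKQ:{A,C,G}, FT:{A,C} ∩→ {A,C}; cost 0
[col 3] KQ: children K:{G}, Q:{G} ∩→ {G}; cost 0
[col 3] DKQ: children D:{T}, KQ:{G} ∪→ {G,T}; cost 1
[col 3] FT: children F:{A}, T:{A} ∩→ {A}; cost 0
[col 3] DFKQT: children DKQ:{G,T}, FT:{A} ∪→ {A,G,T}; cost 1
[col 4] KQ: children K:{G}, Q:{T} ∪→ {G,T}; cost 1
[col 4] DKQ: children D:{A}, KQ:{G,T} ∪→ {A,G,T}; cost 1
[col 4] FT: children F:{T}, T:{A} ∪→ {A,T}; cost 1
[col 4] DFKQT: children DKQ:{A,G,T}, FT:{A,T} ∩→ {A,T}; cost 0
[col 5] KQ: children K:{A}, Q:{C} ∪→ {A,C}; cost 1
[col 5] DKQ: children D:{C}, KQ:{A,C} ∩→ {C}; cost 0
[col 5] FT: children F:{C}, T:{T} ∪→ {C,T}; cost 1
[col 5] DFKQT: children DKQ:{C}, FT:{C,T} ∩→ {C}; cost 0
[col 6] KQ: children K:{T}, Q:{C} ∪→ {C,T}; cost 1
[col 6] DKQ: children D:{C}, KQ:{C,T} ∩→ {C}; cost 0
[col 6] FT: children F:{G}, T:{T} ∪→ {G,T}; cost 1
[col 6] DFKQT: children DKQ:{C}, FT:{G,T} ∪→ {C,G,T}; cost 1
[col 7] KQ: children K:{C}, Q:{T} ∪→ {C,T}; cost 1
[col 7] DKQ: children D:{A}, KQ:{C,T} ∪→ {A,C,T}; cost 1
[col 7] FT: children F:{G}, T:{T} ∪→ {G,T}; cost 1
[col 7] DFKQT: children DKQ:{A,C,T}, FT:{G,T} ∩→ {T}; cost 0
per-site changes: [2, 3, 3, 2, 3, 2, 3, 3]; total = 21

A,G,T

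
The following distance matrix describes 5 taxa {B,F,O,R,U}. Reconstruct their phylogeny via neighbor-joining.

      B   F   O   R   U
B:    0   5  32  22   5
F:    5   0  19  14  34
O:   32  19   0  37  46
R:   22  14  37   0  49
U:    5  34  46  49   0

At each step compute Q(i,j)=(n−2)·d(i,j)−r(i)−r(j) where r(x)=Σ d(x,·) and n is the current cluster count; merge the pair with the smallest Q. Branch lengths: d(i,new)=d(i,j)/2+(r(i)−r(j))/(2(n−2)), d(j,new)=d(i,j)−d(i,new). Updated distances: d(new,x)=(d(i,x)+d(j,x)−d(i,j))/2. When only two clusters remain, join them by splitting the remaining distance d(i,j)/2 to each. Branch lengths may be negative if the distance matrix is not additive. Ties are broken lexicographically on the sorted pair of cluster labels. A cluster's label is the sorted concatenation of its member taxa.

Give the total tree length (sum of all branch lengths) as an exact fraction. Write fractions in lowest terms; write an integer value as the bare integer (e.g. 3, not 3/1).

1. join B+U (d=5, Q=-183) ⇒ BU; edges |B|=-55/6, |U|=85/6
  updated: d(BU,F)=17, d(BU,O)=73/2, d(BU,R)=33
2. join BU+O (d=73/2, Q=-106) ⇒ BOU; edges |BU|=67/4, |O|=79/4
  updated: d(BOU,F)=-1/4, d(BOU,R)=67/4
3. join BOU+F (d=-1/4, Q=-61/2) ⇒ BFOU; edges |BOU|=5/4, |F|=-3/2
  updated: d(BFOU,R)=31/2
4. join BFOU+R (d=31/2) ⇒ BFORU; edges |BFOU|=31/4, |R|=31/4
final tree: ((((B:-55/6,U:85/6):67/4,O:79/4):5/4,F:-3/2):31/4,R:31/4)
total length: 227/4

227/4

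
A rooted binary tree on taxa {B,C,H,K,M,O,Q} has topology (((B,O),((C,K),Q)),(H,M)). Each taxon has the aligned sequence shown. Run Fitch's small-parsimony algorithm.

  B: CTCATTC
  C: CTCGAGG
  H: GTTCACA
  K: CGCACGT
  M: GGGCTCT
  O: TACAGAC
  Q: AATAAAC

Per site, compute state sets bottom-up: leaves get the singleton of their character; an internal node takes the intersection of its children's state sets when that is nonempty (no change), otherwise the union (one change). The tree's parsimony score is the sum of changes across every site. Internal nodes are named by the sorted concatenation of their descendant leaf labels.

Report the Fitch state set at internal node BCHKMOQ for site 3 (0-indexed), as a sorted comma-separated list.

[col 0] BO: children B:{C}, O:{T} ∪→ {C,T}; cost 1
[col 0] CK: children C:{C}, K:{C} ∩→ {C}; cost 0
[col 0] CKQ: children CK:{C}, Q:{A} ∪→ {A,C}; cost 1
[col 0] BCKOQ: children BO:{C,T}, CKQ:{A,C} ∩→ {C}; cost 0
[col 0] HM: children H:{G}, M:{G} ∩→ {G}; cost 0
[col 0] BCHKMOQ: children BCKOQ:{C}, HM:{G} ∪→ {C,G}; cost 1
[col 1] BO: children B:{T}, O:{A} ∪→ {A,T}; cost 1
[col 1] CK: children C:{T}, K:{G} ∪→ {G,T}; cost 1
[col 1] CKQ: children CK:{G,T}, Q:{A} ∪→ {A,G,T}; cost 1
[col 1] BCKOQ: children BO:{A,T}, CKQ:{A,G,T} ∩→ {A,T}; cost 0
[col 1] HM: children H:{T}, M:{G} ∪→ {G,T}; cost 1
[col 1] BCHKMOQ: children BCKOQ:{A,T}, HM:{G,T} ∩→ {T}; cost 0
[col 2] BO: children B:{C}, O:{C} ∩→ {C}; cost 0
[col 2] CK: children C:{C}, K:{C} ∩→ {C}; cost 0
[col 2] CKQ: children CK:{C}, Q:{T} ∪→ {C,T}; cost 1
[col 2] BCKOQ: children BO:{C}, CKQ:{C,T} ∩→ {C}; cost 0
[col 2] HM: children H:{T}, M:{G} ∪→ {G,T}; cost 1
[col 2] BCHKMOQ: children BCKOQ:{C}, HM:{G,T} ∪→ {C,G,T}; cost 1
[col 3] BO: children B:{A}, O:{A} ∩→ {A}; cost 0
[col 3] CK: children C:{G}, K:{A} ∪→ {A,G}; cost 1
[col 3] CKQ: children CK:{A,G}, Q:{A} ∩→ {A}; cost 0
[col 3] BCKOQ: children BO:{A}, CKQ:{A} ∩→ {A}; cost 0
[col 3] HM: children H:{C}, M:{C} ∩→ {C}; cost 0
[col 3] BCHKMOQ: children BCKOQ:{A}, HM:{C} ∪→ {A,C}; cost 1
[col 4] BO: children B:{T}, O:{G} ∪→ {G,T}; cost 1
[col 4] CK: children C:{A}, K:{C} ∪→ {A,C}; cost 1
[col 4] CKQ: children CK:{A,C}, Q:{A} ∩→ {A}; cost 0
[col 4] BCKOQ: children BO:{G,T}, CKQ:{A} ∪→ {A,G,T}; cost 1
[col 4] HM: children H:{A}, M:{T} ∪→ {A,T}; cost 1
[col 4] BCHKMOQ: children BCKOQ:{A,G,T}, HM:{A,T} ∩→ {A,T}; cost 0
[col 5] BO: children B:{T}, O:{A} ∪→ {A,T}; cost 1
[col 5] CK: children C:{G}, K:{G} ∩→ {G}; cost 0
[col 5] CKQ: children CK:{G}, Q:{A} ∪→ {A,G}; cost 1
[col 5] BCKOQ: children BO:{A,T}, CKQ:{A,G} ∩→ {A}; cost 0
[col 5] HM: children H:{C}, M:{C} ∩→ {C}; cost 0
[col 5] BCHKMOQ: children BCKOQ:{A}, HM:{C} ∪→ {A,C}; cost 1
[col 6] BO: children B:{C}, O:{C} ∩→ {C}; cost 0
[col 6] CK: children C:{G}, K:{T} ∪→ {G,T}; cost 1
[col 6] CKQ: children CK:{G,T}, Q:{C} ∪→ {C,G,T}; cost 1
[col 6] BCKOQ: children BO:{C}, CKQ:{C,G,T} ∩→ {C}; cost 0
[col 6] HM: children H:{A}, M:{T} ∪→ {A,T}; cost 1
[col 6] BCHKMOQ: children BCKOQ:{C}, HM:{A,T} ∪→ {A,C,T}; cost 1
per-site changes: [3, 4, 3, 2, 4, 3, 4]; total = 23

A,C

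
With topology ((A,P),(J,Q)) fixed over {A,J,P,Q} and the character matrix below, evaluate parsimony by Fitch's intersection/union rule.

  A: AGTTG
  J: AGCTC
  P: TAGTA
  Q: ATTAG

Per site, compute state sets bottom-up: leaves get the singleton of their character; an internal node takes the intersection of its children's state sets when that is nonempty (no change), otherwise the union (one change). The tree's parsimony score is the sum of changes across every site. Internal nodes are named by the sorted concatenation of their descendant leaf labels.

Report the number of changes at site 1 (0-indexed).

[col 0] AP: children A:{A}, P:{T} ∪→ {A,T}; cost 1
[col 0] JQ: children J:{A}, Q:{A} ∩→ {A}; cost 0
[col 0] AJPQ: children AP:{A,T}, JQ:{A} ∩→ {A}; cost 0
[col 1] AP: children A:{G}, P:{A} ∪→ {A,G}; cost 1
[col 1] JQ: children J:{G}, Q:{T} ∪→ {G,T}; cost 1
[col 1] AJPQ: children AP:{A,G}, JQ:{G,T} ∩→ {G}; cost 0
[col 2] AP: children A:{T}, P:{G} ∪→ {G,T}; cost 1
[col 2] JQ: children J:{C}, Q:{T} ∪→ {C,T}; cost 1
[col 2] AJPQ: children AP:{G,T}, JQ:{C,T} ∩→ {T}; cost 0
[col 3] AP: children A:{T}, P:{T} ∩→ {T}; cost 0
[col 3] JQ: children J:{T}, Q:{A} ∪→ {A,T}; cost 1
[col 3] AJPQ: children AP:{T}, JQ:{A,T} ∩→ {T}; cost 0
[col 4] AP: children A:{G}, P:{A} ∪→ {A,G}; cost 1
[col 4] JQ: children J:{C}, Q:{G} ∪→ {C,G}; cost 1
[col 4] AJPQ: children AP:{A,G}, JQ:{C,G} ∩→ {G}; cost 0
per-site changes: [1, 2, 2, 1, 2]; total = 8

2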